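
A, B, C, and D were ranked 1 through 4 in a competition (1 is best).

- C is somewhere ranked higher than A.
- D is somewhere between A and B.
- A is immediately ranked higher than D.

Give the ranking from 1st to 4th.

From clue 1: A is in {2,3,4}.
From clues 1–2: A is in {2,4}.
From clues 1–3: C → rank 1, A → rank 2, D → rank 3, B → rank 4.

C, A, D, B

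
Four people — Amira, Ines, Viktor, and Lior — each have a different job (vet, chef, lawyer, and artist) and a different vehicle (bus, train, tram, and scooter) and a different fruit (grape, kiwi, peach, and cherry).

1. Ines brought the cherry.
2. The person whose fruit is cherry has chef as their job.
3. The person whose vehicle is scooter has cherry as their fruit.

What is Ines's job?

With clues 1–2, artist, lawyer, and vet are impossible for Ines's job.
That leaves chef.

chef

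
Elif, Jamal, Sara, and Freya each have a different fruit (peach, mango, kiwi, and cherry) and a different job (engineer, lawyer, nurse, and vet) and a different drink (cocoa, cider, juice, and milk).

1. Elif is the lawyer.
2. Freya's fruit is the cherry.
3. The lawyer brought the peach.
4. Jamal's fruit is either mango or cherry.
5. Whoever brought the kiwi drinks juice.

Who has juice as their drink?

With clues 1–5, Elif, Freya, and Jamal are impossible for the one with drink juice.
That leaves Sara.

Sara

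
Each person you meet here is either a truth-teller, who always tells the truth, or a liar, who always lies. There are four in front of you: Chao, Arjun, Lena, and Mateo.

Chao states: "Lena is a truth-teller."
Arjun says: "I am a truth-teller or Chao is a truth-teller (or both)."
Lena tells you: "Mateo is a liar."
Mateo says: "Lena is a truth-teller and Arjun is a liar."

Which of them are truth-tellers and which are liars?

Chao: truth-teller, Arjun: truth-teller, Lena: truth-teller, Mateo: liar

Consider Chao. Suppose Chao is a liar.
Then no assignment of the remaining roles makes every statement match its speaker's type — contradiction.
So Chao is a truth-teller.
With that fixed, Arjun's statement is true, so Arjun is a truth-teller.
With that fixed, Mateo's statement is false, so Mateo is a liar.
With that fixed, Lena's statement is true, so Lena is a truth-teller.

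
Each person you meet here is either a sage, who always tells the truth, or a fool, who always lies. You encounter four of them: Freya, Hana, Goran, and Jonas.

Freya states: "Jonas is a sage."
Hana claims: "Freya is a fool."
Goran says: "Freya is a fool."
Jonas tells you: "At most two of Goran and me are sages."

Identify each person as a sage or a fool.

Regardless of anyone's role, Jonas's statement is true, so Jonas is a sage.
With that fixed, Freya's statement is true, so Freya is a sage.
With that fixed, Hana's statement is false, so Hana is a fool.
With that fixed, Goran's statement is false, so Goran is a fool.

Freya: sage, Hana: fool, Goran: fool, Jonas: sage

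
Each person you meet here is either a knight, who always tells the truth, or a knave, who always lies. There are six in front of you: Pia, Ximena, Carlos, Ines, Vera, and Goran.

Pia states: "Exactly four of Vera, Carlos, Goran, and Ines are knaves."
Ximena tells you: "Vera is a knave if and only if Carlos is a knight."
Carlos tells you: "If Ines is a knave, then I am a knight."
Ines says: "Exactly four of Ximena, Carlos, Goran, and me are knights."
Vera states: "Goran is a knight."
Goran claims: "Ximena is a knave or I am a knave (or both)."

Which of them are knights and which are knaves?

Consider Pia. Suppose Pia is a knight.
Then no assignment of the remaining roles makes every statement match its speaker's type — contradiction.
So Pia is a knave.
Consider Ximena. Suppose Ximena is a knight.
Then whichever role Goran has, Goran's statement has the wrong truth value — contradiction.
So Ximena is a knave.
With that fixed, Ines's statement is false, so Ines is a knave.
With that fixed, Goran's statement is true, so Goran is a knight.
With that fixed, Vera's statement is true, so Vera is a knight.
Consider Carlos. Suppose Carlos is a knave.
Then Ximena's statement comes out true, contradicting Ximena being a knave.
So Carlos is a knight.

Pia: knave, Ximena: knave, Carlos: knight, Ines: knave, Vera: knight, Goran: knight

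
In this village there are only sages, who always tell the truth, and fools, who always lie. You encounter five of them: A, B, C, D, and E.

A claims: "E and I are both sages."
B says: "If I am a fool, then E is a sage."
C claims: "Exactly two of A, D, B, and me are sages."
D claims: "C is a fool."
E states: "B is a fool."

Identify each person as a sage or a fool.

A: fool, B: sage, C: sage, D: fool, E: fool

Consider A. Suppose A is a sage.
Then no assignment of the remaining roles makes every statement match its speaker's type — contradiction.
So A is a fool.
Consider B. Suppose B is a fool.
Then no assignment of the remaining roles makes every statement match its speaker's type — contradiction.
So B is a sage.
With that fixed, E's statement is false, so E is a fool.
Consider C. Suppose C is a fool.
Then no assignment of the remaining roles makes every statement match its speaker's type — contradiction.
So C is a sage.
With that fixed, D's statement is false, so D is a fool.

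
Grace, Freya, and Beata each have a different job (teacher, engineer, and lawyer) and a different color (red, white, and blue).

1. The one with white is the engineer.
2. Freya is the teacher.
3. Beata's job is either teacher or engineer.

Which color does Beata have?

white

With clues 1–3, blue and red are impossible for Beata's color.
That leaves white.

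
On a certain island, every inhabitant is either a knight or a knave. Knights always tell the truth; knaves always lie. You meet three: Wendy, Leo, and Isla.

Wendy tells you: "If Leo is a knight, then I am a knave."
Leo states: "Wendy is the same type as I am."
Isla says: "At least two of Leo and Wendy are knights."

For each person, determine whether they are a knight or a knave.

Consider Wendy. Suppose Wendy is a knave.
Then Wendy's own statement would have to be false, but it can't be — contradiction.
So Wendy is a knight.
Consider Leo. Suppose Leo is a knight.
Then Wendy's statement comes out false, contradicting Wendy being a knight.
So Leo is a knave.
With that fixed, Isla's statement is false, so Isla is a knave.

Wendy: knight, Leo: knave, Isla: knave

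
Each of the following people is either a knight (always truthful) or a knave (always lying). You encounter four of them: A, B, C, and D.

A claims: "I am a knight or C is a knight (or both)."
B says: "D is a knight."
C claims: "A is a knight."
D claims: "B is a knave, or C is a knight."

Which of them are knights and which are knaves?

Consider A. Suppose A is a knave.
Then no assignment of the remaining roles makes every statement match its speaker's type — contradiction.
So A is a knight.
With that fixed, C's statement is true, so C is a knight.
With that fixed, D's statement is true, so D is a knight.
With that fixed, B's statement is true, so B is a knight.

A: knight, B: knight, C: knight, D: knight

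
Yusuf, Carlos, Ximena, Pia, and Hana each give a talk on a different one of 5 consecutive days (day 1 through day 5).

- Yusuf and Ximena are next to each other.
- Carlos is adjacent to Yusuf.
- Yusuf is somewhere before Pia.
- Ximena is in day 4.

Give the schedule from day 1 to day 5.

Hana, Carlos, Yusuf, Ximena, Pia

From clues 1–2: Yusuf is in {2,3,4}.
From clues 1–3: Yusuf is in {2,3}.
From clues 1–4: Hana → day 1, Carlos → day 2, Yusuf → day 3, Ximena → day 4, Pia → day 5.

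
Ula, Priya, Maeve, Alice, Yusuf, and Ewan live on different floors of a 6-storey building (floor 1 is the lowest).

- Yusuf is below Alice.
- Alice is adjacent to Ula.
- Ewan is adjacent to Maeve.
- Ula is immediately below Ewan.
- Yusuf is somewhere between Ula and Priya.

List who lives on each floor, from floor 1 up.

From clue 1: Alice is in {2,3,4,5,6}.
From clues 1–2: Yusuf is in {1,2,3,4}.
From clues 1–4: Ula is in {3,4}.
From clues 1–5: Priya → floor 1, Yusuf → floor 2, Alice → floor 3, Ula → floor 4, Ewan → floor 5, Maeve → floor 6.

Priya, Yusuf, Alice, Ula, Ewan, Maeve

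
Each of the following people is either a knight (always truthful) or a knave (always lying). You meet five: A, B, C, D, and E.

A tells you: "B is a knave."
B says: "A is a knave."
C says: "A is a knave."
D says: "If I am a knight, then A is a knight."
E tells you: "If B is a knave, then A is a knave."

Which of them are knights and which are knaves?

A: knight, B: knave, C: knave, D: knight, E: knave

Consider A. Suppose A is a knave.
Then whichever role D has, D's statement has the wrong truth value — contradiction.
So A is a knight.
With that fixed, B's statement is false, so B is a knave.
With that fixed, C's statement is false, so C is a knave.
With that fixed, D's statement is true, so D is a knight.
With that fixed, E's statement is false, so E is a knave.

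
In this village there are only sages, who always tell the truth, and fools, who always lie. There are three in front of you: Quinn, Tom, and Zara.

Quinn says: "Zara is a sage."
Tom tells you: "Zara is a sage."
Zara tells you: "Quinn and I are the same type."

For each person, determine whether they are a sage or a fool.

Quinn: sage, Tom: sage, Zara: sage

Consider Quinn. Suppose Quinn is a fool.
Then whichever role Zara has, Zara's statement has the wrong truth value — contradiction.
So Quinn is a sage.
Consider Tom. Suppose Tom is a fool.
Then no assignment of the remaining roles makes every statement match its speaker's type — contradiction.
So Tom is a sage.
Consider Zara. Suppose Zara is a fool.
Then Quinn's statement comes out false, contradicting Quinn being a sage.
So Zara is a sage.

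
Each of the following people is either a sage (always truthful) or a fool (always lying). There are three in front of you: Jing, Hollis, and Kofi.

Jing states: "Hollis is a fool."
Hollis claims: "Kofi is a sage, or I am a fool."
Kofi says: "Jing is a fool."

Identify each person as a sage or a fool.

Jing: fool, Hollis: sage, Kofi: sage

Consider Jing. Suppose Jing is a sage.
Then no assignment of the remaining roles makes every statement match its speaker's type — contradiction.
So Jing is a fool.
With that fixed, Kofi's statement is true, so Kofi is a sage.
With that fixed, Hollis's statement is true, so Hollis is a sage.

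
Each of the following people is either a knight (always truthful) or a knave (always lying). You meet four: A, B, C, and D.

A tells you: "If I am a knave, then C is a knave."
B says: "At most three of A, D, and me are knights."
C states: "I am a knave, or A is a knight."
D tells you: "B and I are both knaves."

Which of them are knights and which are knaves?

A: knight, B: knight, C: knight, D: knave

Regardless of anyone's role, B's statement is true, so B is a knight.
With that fixed, D's statement is false, so D is a knave.
Consider A. Suppose A is a knave.
Then whichever role C has, C's statement has the wrong truth value — contradiction.
So A is a knight.
With that fixed, C's statement is true, so C is a knight.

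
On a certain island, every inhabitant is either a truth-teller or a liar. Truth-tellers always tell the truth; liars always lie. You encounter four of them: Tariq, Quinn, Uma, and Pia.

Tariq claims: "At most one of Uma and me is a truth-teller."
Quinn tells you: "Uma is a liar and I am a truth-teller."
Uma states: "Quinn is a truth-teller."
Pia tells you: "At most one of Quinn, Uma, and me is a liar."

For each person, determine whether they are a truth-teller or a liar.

Tariq: truth-teller, Quinn: liar, Uma: liar, Pia: liar

Consider Tariq. Suppose Tariq is a liar.
Then Tariq's own statement would have to be false, but it can't be — contradiction.
So Tariq is a truth-teller.
Consider Quinn. Suppose Quinn is a truth-teller.
Then no assignment of the remaining roles makes every statement match its speaker's type — contradiction.
So Quinn is a liar.
With that fixed, Uma's statement is false, so Uma is a liar.
With that fixed, Pia's statement is false, so Pia is a liar.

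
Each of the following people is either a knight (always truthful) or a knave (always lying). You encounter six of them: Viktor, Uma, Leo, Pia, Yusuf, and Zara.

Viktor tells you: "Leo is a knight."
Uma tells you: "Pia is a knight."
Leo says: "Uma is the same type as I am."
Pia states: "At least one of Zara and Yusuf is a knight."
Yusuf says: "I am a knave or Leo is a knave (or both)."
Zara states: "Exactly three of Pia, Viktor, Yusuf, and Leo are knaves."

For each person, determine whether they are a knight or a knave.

Viktor: knave, Uma: knight, Leo: knave, Pia: knight, Yusuf: knight, Zara: knave

Consider Viktor. Suppose Viktor is a knight.
Then no assignment of the remaining roles makes every statement match its speaker's type — contradiction.
So Viktor is a knave.
Consider Uma. Suppose Uma is a knave.
Then whichever role Leo has, Leo's statement has the wrong truth value — contradiction.
So Uma is a knight.
Consider Leo. Suppose Leo is a knight.
Then Viktor's statement comes out true, contradicting Viktor being a knave.
So Leo is a knave.
With that fixed, Yusuf's statement is true, so Yusuf is a knight.
With that fixed, Pia's statement is true, so Pia is a knight.
With that fixed, Zara's statement is false, so Zara is a knave.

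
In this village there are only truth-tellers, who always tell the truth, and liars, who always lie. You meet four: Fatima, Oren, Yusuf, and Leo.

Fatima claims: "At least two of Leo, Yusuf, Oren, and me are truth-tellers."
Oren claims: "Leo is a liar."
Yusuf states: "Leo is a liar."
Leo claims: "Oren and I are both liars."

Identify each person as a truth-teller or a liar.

Fatima: truth-teller, Oren: truth-teller, Yusuf: truth-teller, Leo: liar

Consider Fatima. Suppose Fatima is a liar.
Then no assignment of the remaining roles makes every statement match its speaker's type — contradiction.
So Fatima is a truth-teller.
Consider Oren. Suppose Oren is a liar.
Then whichever role Leo has, Leo's statement has the wrong truth value — contradiction.
So Oren is a truth-teller.
With that fixed, Leo's statement is false, so Leo is a liar.
With that fixed, Yusuf's statement is true, so Yusuf is a truth-teller.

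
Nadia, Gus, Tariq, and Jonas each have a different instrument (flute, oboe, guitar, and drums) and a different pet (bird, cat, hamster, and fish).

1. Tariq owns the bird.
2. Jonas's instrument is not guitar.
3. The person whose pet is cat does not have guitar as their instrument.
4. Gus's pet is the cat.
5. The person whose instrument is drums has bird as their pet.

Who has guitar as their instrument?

Nadia

With clues 1–2, Jonas is impossible for the one with instrument guitar.
With clues 1–4, Gus is impossible for the one with instrument guitar.
With clues 1–5, Tariq is impossible for the one with instrument guitar.
That leaves Nadia.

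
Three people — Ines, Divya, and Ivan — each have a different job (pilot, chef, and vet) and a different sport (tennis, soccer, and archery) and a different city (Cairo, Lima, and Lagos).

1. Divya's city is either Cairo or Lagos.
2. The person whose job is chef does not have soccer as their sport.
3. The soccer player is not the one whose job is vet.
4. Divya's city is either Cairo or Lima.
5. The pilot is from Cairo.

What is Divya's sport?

With clues 1–5, archery and tennis are impossible for Divya's sport.
That leaves soccer.

soccer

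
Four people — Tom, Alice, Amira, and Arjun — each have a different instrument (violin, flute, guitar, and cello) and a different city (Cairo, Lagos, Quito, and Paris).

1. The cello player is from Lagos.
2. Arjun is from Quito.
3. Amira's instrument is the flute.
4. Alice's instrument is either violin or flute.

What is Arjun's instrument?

guitar

With clues 1–2, cello is impossible for Arjun's instrument.
With clues 1–3, flute is impossible for Arjun's instrument.
With clues 1–4, violin is impossible for Arjun's instrument.
That leaves guitar.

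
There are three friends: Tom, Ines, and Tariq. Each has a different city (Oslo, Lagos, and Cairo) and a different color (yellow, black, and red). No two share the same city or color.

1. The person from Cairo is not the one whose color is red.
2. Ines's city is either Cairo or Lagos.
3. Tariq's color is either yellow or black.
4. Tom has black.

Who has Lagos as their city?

With clues 1–4, Tariq and Tom are impossible for the one with city Lagos.
That leaves Ines.

Ines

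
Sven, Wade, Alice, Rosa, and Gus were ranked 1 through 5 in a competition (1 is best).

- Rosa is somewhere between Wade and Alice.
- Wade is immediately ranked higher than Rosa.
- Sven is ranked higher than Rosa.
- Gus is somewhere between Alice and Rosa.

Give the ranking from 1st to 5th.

Sven, Wade, Rosa, Gus, Alice

From clue 1: Rosa is in {2,3,4}.
From clues 1–2: Wade is in {1,2,3}.
From clues 1–3: Sven is in {1,2}.
From clues 1–4: Sven → rank 1, Wade → rank 2, Rosa → rank 3, Gus → rank 4, Alice → rank 5.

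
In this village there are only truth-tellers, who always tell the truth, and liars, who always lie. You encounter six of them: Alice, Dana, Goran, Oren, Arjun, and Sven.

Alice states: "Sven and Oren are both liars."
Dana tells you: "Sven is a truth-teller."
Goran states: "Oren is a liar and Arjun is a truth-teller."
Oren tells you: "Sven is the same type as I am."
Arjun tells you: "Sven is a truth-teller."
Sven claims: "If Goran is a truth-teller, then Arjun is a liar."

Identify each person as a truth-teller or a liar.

Consider Alice. Suppose Alice is a truth-teller.
Then no assignment of the remaining roles makes every statement match its speaker's type — contradiction.
So Alice is a liar.
Consider Dana. Suppose Dana is a liar.
Then no assignment of the remaining roles makes every statement match its speaker's type — contradiction.
So Dana is a truth-teller.
Consider Goran. Suppose Goran is a truth-teller.
Then no assignment of the remaining roles makes every statement match its speaker's type — contradiction.
So Goran is a liar.
With that fixed, Sven's statement is true, so Sven is a truth-teller.
With that fixed, Arjun's statement is true, so Arjun is a truth-teller.
Consider Oren. Suppose Oren is a liar.
Then Goran's statement comes out true, contradicting Goran being a liar.
So Oren is a truth-teller.

Alice: liar, Dana: truth-teller, Goran: liar, Oren: truth-teller, Arjun: truth-teller, Sven: truth-teller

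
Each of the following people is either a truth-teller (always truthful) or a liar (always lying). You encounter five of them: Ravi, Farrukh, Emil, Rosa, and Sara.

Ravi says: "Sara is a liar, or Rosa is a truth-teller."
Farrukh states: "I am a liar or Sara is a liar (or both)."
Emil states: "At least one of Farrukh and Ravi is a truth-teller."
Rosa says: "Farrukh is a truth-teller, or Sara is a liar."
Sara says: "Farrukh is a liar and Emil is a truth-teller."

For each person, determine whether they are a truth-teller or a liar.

Ravi: truth-teller, Farrukh: truth-teller, Emil: truth-teller, Rosa: truth-teller, Sara: liar

Consider Ravi. Suppose Ravi is a liar.
Then no assignment of the remaining roles makes every statement match its speaker's type — contradiction.
So Ravi is a truth-teller.
With that fixed, Emil's statement is true, so Emil is a truth-teller.
Consider Farrukh. Suppose Farrukh is a liar.
Then Farrukh's own statement would have to be false, but it can't be — contradiction.
So Farrukh is a truth-teller.
With that fixed, Rosa's statement is true, so Rosa is a truth-teller.
With that fixed, Sara's statement is false, so Sara is a liar.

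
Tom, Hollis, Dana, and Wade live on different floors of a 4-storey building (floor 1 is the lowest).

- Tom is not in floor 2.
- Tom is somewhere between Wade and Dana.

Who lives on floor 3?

Tom

With clues 1–2, Dana, Hollis, and Wade are ruled out for floor 3.
So floor 3 is Tom.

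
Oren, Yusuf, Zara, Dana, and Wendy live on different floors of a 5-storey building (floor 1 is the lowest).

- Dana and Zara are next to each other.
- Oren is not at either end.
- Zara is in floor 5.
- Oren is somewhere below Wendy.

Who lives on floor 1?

With clues 1–2, Oren is ruled out for floor 1.
With clues 1–3, Dana and Zara are ruled out for floor 1.
With clues 1–4, Wendy is ruled out for floor 1.
So floor 1 is Yusuf.

Yusuf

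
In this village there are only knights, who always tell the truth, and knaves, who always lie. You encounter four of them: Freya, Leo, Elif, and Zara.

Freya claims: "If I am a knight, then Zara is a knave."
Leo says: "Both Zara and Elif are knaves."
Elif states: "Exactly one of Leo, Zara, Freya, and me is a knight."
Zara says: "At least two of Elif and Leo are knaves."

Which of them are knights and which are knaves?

Freya: knight, Leo: knight, Elif: knave, Zara: knave

Consider Freya. Suppose Freya is a knave.
Then Freya's own statement would have to be false, but it can't be — contradiction.
So Freya is a knight.
Consider Leo. Suppose Leo is a knave.
Then no assignment of the remaining roles makes every statement match its speaker's type — contradiction.
So Leo is a knight.
With that fixed, Elif's statement is false, so Elif is a knave.
With that fixed, Zara's statement is false, so Zara is a knave.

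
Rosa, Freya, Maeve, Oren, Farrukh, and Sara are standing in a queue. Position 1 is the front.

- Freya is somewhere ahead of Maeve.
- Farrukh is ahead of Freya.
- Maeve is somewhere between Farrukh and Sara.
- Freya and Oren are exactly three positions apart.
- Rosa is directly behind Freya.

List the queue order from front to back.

From clue 1: Freya is in {1,2,3,4,5}.
From clues 1–2: Freya is in {2,3,4,5}.
From clues 1–3: Freya is in {2,3,4}.
From clues 1–5: Farrukh → position 1, Freya → position 2, Rosa → position 3, Maeve → position 4, Oren → position 5, Sara → position 6.

Farrukh, Freya, Rosa, Maeve, Oren, Sara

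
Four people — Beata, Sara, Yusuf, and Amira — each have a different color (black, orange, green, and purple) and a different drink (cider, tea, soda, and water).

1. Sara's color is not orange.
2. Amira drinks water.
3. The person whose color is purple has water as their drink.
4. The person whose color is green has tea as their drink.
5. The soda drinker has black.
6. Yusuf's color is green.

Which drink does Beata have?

cider

With clues 1–2, water is impossible for Beata's drink.
With clues 1–6, soda and tea are impossible for Beata's drink.
That leaves cider.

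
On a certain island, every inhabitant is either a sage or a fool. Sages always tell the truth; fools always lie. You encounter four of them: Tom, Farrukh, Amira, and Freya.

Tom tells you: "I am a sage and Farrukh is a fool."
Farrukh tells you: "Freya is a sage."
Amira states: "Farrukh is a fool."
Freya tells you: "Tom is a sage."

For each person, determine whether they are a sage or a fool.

Tom: fool, Farrukh: fool, Amira: sage, Freya: fool

Consider Tom. Suppose Tom is a sage.
Then no assignment of the remaining roles makes every statement match its speaker's type — contradiction.
So Tom is a fool.
With that fixed, Freya's statement is false, so Freya is a fool.
With that fixed, Farrukh's statement is false, so Farrukh is a fool.
With that fixed, Amira's statement is true, so Amira is a sage.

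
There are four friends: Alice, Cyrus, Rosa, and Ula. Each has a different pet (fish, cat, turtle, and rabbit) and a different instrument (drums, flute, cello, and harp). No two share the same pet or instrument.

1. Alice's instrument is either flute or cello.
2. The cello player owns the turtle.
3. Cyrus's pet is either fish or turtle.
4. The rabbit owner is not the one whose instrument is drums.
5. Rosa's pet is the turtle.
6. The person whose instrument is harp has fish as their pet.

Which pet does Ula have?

With clues 1–5, fish and turtle are impossible for Ula's pet.
With clues 1–6, rabbit is impossible for Ula's pet.
That leaves cat.

cat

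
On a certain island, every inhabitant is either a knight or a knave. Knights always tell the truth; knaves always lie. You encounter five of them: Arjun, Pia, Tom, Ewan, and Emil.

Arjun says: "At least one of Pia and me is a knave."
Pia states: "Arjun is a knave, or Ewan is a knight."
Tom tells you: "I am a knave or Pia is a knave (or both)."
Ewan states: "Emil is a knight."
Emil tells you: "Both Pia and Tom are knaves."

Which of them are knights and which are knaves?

Arjun: knight, Pia: knave, Tom: knight, Ewan: knave, Emil: knave

Consider Arjun. Suppose Arjun is a knave.
Then Arjun's own statement would have to be false, but it can't be — contradiction.
So Arjun is a knight.
Consider Pia. Suppose Pia is a knight.
Then Arjun's statement comes out false, contradicting Arjun being a knight.
So Pia is a knave.
With that fixed, Tom's statement is true, so Tom is a knight.
With that fixed, Emil's statement is false, so Emil is a knave.
With that fixed, Ewan's statement is false, so Ewan is a knave.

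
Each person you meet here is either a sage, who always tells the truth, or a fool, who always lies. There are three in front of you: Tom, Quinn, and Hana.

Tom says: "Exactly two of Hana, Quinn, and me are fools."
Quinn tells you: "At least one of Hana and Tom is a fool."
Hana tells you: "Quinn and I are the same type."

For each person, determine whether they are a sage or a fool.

Consider Tom. Suppose Tom is a sage.
Then no assignment of the remaining roles makes every statement match its speaker's type — contradiction.
So Tom is a fool.
With that fixed, Quinn's statement is true, so Quinn is a sage.
Consider Hana. Suppose Hana is a fool.
Then Tom's statement comes out true, contradicting Tom being a fool.
So Hana is a sage.

Tom: fool, Quinn: sage, Hana: sage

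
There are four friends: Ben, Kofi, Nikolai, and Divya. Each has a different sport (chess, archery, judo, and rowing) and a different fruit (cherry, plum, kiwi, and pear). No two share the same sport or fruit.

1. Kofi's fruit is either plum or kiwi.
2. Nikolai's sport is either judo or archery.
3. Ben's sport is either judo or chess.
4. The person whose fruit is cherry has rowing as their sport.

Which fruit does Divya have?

With clues 1–4, kiwi, pear, and plum are impossible for Divya's fruit.
That leaves cherry.

cherry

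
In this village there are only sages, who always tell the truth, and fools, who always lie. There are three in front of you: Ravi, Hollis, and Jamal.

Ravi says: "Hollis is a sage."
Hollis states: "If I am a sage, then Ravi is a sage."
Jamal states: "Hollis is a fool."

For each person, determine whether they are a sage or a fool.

Consider Ravi. Suppose Ravi is a fool.
Then whichever role Hollis has, Hollis's statement has the wrong truth value — contradiction.
So Ravi is a sage.
With that fixed, Hollis's statement is true, so Hollis is a sage.
With that fixed, Jamal's statement is false, so Jamal is a fool.

Ravi: sage, Hollis: sage, Jamal: fool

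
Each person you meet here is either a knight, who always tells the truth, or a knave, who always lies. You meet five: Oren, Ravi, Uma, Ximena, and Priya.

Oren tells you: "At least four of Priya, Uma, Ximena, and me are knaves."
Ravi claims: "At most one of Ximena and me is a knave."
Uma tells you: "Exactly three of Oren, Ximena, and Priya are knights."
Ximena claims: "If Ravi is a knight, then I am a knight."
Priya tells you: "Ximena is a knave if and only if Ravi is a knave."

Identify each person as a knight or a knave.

Oren: knave, Ravi: knight, Uma: knave, Ximena: knight, Priya: knight

Consider Oren. Suppose Oren is a knight.
Then Oren's own statement would have to be true, but it can't be — contradiction.
So Oren is a knave.
With that fixed, Uma's statement is false, so Uma is a knave.
Consider Ravi. Suppose Ravi is a knave.
Then no assignment of the remaining roles makes every statement match its speaker's type — contradiction.
So Ravi is a knight.
Consider Ximena. Suppose Ximena is a knave.
Then no assignment of the remaining roles makes every statement match its speaker's type — contradiction.
So Ximena is a knight.
With that fixed, Priya's statement is true, so Priya is a knight.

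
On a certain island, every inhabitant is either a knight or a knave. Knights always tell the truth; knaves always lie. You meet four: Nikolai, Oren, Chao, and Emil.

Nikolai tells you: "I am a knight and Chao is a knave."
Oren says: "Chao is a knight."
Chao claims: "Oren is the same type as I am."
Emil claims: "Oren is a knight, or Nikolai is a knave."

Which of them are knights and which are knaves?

Consider Nikolai. Suppose Nikolai is a knight.
Then no assignment of the remaining roles makes every statement match its speaker's type — contradiction.
So Nikolai is a knave.
With that fixed, Emil's statement is true, so Emil is a knight.
Consider Oren. Suppose Oren is a knave.
Then whichever role Chao has, Chao's statement has the wrong truth value — contradiction.
So Oren is a knight.
Consider Chao. Suppose Chao is a knave.
Then Oren's statement comes out false, contradicting Oren being a knight.
So Chao is a knight.

Nikolai: knave, Oren: knight, Chao: knight, Emil: knight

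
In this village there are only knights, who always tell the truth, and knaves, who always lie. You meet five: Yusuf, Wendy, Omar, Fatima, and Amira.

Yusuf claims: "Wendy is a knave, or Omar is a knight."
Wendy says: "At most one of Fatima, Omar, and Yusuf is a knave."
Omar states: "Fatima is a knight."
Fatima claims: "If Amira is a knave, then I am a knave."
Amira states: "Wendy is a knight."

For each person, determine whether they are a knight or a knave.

Consider Yusuf. Suppose Yusuf is a knave.
Then no assignment of the remaining roles makes every statement match its speaker's type — contradiction.
So Yusuf is a knight.
Consider Wendy. Suppose Wendy is a knave.
Then no assignment of the remaining roles makes every statement match its speaker's type — contradiction.
So Wendy is a knight.
With that fixed, Amira's statement is true, so Amira is a knight.
With that fixed, Fatima's statement is true, so Fatima is a knight.
With that fixed, Omar's statement is true, so Omar is a knight.

Yusuf: knight, Wendy: knight, Omar: knight, Fatima: knight, Amira: knight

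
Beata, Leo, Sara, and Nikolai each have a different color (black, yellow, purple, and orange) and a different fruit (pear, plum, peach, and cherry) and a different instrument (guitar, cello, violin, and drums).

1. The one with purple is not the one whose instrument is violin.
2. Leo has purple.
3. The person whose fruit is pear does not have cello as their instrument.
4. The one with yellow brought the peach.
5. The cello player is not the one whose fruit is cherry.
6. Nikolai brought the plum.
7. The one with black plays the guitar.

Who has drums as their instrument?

With clues 1–7, Beata, Nikolai, and Sara are impossible for the one with instrument drums.
That leaves Leo.

Leo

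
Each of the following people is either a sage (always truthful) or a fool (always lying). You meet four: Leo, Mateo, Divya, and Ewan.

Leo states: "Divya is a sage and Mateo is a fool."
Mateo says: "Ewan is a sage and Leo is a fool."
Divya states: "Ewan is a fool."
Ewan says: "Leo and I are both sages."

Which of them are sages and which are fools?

Leo: sage, Mateo: fool, Divya: sage, Ewan: fool

Consider Leo. Suppose Leo is a fool.
Then no assignment of the remaining roles makes every statement match its speaker's type — contradiction.
So Leo is a sage.
With that fixed, Mateo's statement is false, so Mateo is a fool.
Consider Divya. Suppose Divya is a fool.
Then Leo's statement comes out false, contradicting Leo being a sage.
So Divya is a sage.
Consider Ewan. Suppose Ewan is a sage.
Then Divya's statement comes out false, contradicting Divya being a sage.
So Ewan is a fool.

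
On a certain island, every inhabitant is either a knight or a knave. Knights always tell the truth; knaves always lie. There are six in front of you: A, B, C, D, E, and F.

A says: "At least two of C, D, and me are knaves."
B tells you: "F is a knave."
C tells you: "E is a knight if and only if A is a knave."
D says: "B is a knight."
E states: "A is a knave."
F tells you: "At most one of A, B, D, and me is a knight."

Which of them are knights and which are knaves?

A: knave, B: knight, C: knight, D: knight, E: knight, F: knave

Consider A. Suppose A is a knight.
Then no assignment of the remaining roles makes every statement match its speaker's type — contradiction.
So A is a knave.
With that fixed, E's statement is true, so E is a knight.
With that fixed, C's statement is true, so C is a knight.
Consider B. Suppose B is a knave.
Then no assignment of the remaining roles makes every statement match its speaker's type — contradiction.
So B is a knight.
With that fixed, D's statement is true, so D is a knight.
With that fixed, F's statement is false, so F is a knave.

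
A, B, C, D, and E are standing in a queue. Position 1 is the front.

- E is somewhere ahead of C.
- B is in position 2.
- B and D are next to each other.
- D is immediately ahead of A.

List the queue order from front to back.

E, B, D, A, C

From clue 1: C is in {2,3,4,5}.
From clues 1–2: B → position 2.
From clues 1–3: C is in {4,5}.
From clues 1–4: E → position 1, D → position 3, A → position 4, C → position 5.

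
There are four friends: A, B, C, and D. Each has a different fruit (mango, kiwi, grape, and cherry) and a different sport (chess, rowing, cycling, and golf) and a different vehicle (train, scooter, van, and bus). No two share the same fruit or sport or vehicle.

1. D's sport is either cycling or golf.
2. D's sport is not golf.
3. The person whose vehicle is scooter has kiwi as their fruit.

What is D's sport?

cycling

Clue 1 rules out chess and rowing for D's sport.
With clues 1–2, golf is impossible for D's sport.
That leaves cycling.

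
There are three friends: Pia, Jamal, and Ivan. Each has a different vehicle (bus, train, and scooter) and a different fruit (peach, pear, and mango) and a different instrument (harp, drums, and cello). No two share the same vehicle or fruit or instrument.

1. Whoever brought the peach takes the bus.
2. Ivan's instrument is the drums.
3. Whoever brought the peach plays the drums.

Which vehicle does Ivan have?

bus

With clues 1–3, scooter and train are impossible for Ivan's vehicle.
That leaves bus.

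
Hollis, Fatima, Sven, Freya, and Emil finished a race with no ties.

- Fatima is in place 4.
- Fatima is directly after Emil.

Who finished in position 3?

With clue 1, Fatima is ruled out for place 3.
With clues 1–2, Freya, Hollis, and Sven are ruled out for place 3.
So place 3 is Emil.

Emil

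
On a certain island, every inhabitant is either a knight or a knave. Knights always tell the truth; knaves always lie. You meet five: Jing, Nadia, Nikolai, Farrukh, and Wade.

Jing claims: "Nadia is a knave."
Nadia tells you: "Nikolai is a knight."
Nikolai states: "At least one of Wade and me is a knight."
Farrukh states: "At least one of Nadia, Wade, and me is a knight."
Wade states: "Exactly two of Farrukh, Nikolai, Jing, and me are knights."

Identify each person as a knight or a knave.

Consider Jing. Suppose Jing is a knave.
Then no assignment of the remaining roles makes every statement match its speaker's type — contradiction.
So Jing is a knight.
Consider Nadia. Suppose Nadia is a knight.
Then Jing's statement comes out false, contradicting Jing being a knight.
So Nadia is a knave.
Consider Nikolai. Suppose Nikolai is a knight.
Then Nadia's statement comes out true, contradicting Nadia being a knave.
So Nikolai is a knave.
Consider Farrukh. Suppose Farrukh is a knight.
Then whichever role Wade has, Wade's statement has the wrong truth value — contradiction.
So Farrukh is a knave.
Consider Wade. Suppose Wade is a knight.
Then Nikolai's statement comes out true, contradicting Nikolai being a knave.
So Wade is a knave.

Jing: knight, Nadia: knave, Nikolai: knave, Farrukh: knave, Wade: knave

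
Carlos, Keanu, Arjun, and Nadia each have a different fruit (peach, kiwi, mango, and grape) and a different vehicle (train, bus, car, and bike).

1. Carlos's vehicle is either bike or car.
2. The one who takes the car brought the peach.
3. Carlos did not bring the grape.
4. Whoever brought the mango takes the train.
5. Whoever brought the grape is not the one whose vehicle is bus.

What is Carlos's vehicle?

car

Clue 1 rules out bus and train for Carlos's vehicle.
With clues 1–5, bike is impossible for Carlos's vehicle.
That leaves car.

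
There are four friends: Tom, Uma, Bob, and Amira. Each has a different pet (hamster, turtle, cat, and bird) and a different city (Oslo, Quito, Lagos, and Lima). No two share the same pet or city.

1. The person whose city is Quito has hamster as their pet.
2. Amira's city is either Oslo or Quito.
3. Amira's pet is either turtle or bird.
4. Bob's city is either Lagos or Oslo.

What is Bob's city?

Lagos

With clues 1–3, Oslo is impossible for Bob's city.
With clues 1–4, Lima and Quito are impossible for Bob's city.
That leaves Lagos.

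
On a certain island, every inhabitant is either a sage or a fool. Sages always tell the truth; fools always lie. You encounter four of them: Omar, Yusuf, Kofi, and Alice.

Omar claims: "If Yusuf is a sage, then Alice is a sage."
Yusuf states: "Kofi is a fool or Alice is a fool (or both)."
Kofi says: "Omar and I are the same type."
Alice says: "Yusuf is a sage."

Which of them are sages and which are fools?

Omar: sage, Yusuf: sage, Kofi: fool, Alice: sage

Consider Omar. Suppose Omar is a fool.
Then whichever role Kofi has, Kofi's statement has the wrong truth value — contradiction.
So Omar is a sage.
Consider Yusuf. Suppose Yusuf is a fool.
Then no assignment of the remaining roles makes every statement match its speaker's type — contradiction.
So Yusuf is a sage.
With that fixed, Alice's statement is true, so Alice is a sage.
Consider Kofi. Suppose Kofi is a sage.
Then Yusuf's statement comes out false, contradicting Yusuf being a sage.
So Kofi is a fool.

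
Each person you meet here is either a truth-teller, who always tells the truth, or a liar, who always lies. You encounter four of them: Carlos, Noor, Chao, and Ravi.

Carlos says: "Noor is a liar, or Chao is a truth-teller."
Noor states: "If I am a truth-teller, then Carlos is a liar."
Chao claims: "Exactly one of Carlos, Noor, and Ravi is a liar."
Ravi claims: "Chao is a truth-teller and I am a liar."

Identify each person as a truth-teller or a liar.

Carlos: liar, Noor: truth-teller, Chao: liar, Ravi: liar

Consider Carlos. Suppose Carlos is a truth-teller.
Then whichever role Noor has, Noor's statement has the wrong truth value — contradiction.
So Carlos is a liar.
With that fixed, Noor's statement is true, so Noor is a truth-teller.
Consider Chao. Suppose Chao is a truth-teller.
Then Carlos's statement comes out true, contradicting Carlos being a liar.
So Chao is a liar.
With that fixed, Ravi's statement is false, so Ravi is a liar.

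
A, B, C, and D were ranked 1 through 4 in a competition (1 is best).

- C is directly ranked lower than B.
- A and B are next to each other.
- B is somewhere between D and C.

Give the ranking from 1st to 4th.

From clue 1: B is in {1,2,3}.
From clues 1–2: A is in {1,2}.
From clues 1–3: D → rank 1, A → rank 2, B → rank 3, C → rank 4.

D, A, B, C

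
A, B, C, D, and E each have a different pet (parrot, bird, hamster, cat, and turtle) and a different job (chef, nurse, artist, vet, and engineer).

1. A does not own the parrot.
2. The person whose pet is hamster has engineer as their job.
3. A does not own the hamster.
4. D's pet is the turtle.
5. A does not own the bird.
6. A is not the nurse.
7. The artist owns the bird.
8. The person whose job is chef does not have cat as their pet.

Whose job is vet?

With clues 1–8, B, C, D, and E are impossible for the one with job vet.
That leaves A.

A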